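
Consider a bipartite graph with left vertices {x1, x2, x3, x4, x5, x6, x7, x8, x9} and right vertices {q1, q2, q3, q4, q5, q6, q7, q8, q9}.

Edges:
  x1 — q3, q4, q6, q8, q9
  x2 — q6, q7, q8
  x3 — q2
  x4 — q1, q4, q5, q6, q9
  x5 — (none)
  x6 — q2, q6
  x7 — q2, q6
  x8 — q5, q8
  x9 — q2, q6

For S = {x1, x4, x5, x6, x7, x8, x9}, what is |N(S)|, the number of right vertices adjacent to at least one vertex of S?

8

The union of neighbours of {x1, x4, x5, x6, x7, x8, x9} is {q1, q2, q3, q4, q5, q6, q8, q9}, which has 8 elements.
Since |N(S)| = 8 ≥ |S| = 7, Hall's condition holds for this subset.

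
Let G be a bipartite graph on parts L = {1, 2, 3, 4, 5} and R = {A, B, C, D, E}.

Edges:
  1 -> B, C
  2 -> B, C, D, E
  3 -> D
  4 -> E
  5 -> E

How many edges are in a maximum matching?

4

A valid assignment of size 4: 1–C, 2–B, 3–D, 4–E.
The set {4, 5} has only 1 neighbour ({E}), so by Hall's theorem at most 4 of the 5 left vertices can be matched.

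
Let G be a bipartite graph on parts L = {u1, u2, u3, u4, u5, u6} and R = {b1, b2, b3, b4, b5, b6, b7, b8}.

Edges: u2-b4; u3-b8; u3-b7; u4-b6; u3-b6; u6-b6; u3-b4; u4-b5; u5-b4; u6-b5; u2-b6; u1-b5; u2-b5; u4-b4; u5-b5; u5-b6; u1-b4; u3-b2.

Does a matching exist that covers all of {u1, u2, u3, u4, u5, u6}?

The set {u1, u2, u4, u5, u6} has only 3 neighbours ({b4, b5, b6}), so by Hall's theorem at most 4 of the 6 left vertices can be matched.
Hence no matching covers every left vertex.

No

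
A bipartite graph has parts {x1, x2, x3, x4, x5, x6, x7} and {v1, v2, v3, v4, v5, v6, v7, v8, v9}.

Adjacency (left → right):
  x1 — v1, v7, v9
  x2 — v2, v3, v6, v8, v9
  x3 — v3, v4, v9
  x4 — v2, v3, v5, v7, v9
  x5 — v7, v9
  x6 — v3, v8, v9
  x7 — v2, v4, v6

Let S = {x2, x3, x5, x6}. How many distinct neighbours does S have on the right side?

The union of neighbours of {x2, x3, x5, x6} is {v2, v3, v4, v6, v7, v8, v9}, which has 7 elements.
Since |N(S)| = 7 ≥ |S| = 4, Hall's condition holds for this subset.

7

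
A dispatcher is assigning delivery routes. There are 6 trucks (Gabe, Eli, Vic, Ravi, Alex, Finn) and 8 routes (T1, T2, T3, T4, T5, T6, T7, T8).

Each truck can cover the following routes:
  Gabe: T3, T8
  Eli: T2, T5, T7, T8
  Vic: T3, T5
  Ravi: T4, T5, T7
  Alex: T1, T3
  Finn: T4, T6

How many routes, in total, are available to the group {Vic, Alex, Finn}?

5

The union of neighbours of {Vic, Alex, Finn} is {T1, T3, T4, T5, T6}, which has 5 elements.
Since |N(S)| = 5 ≥ |S| = 3, Hall's condition holds for this subset.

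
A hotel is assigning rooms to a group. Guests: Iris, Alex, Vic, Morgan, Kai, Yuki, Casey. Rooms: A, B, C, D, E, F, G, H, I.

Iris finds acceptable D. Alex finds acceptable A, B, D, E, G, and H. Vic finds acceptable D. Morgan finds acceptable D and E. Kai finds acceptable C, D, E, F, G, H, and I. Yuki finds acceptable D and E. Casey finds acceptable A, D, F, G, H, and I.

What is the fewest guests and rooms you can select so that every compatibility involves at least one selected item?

A maximum matching has 5 edges (e.g. Iris–D, Alex–A, Morgan–E, Kai–H, Casey–G).
By König's theorem the minimum vertex cover has the same size. One such cover is {Alex, Kai, Casey, D, E}.

5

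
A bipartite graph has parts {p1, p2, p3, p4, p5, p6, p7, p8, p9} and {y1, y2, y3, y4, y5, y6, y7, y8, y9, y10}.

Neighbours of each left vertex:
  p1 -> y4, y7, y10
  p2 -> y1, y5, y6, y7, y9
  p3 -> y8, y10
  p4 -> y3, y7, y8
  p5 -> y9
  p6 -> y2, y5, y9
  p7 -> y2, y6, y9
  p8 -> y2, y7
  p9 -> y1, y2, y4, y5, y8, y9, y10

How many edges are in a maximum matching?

9

For example, pair p1→y10, p2→y6, p3→y8, p4→y3, p5→y9, p6→y5, p7→y2, p8→y7, p9→y4.
This saturates every left vertex, so 9 is the maximum.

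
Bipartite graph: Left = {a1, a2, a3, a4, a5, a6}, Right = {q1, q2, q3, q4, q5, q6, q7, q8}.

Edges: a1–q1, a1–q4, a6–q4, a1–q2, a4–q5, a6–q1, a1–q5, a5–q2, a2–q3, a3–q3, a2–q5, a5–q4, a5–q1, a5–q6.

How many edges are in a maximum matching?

5

A valid assignment of size 5: a1–q2, a2–q5, a3–q3, a5–q6, a6–q4.
The set {a2, a3, a4} has only 2 neighbours ({q3, q5}), so by Hall's theorem at most 5 of the 6 left vertices can be matched.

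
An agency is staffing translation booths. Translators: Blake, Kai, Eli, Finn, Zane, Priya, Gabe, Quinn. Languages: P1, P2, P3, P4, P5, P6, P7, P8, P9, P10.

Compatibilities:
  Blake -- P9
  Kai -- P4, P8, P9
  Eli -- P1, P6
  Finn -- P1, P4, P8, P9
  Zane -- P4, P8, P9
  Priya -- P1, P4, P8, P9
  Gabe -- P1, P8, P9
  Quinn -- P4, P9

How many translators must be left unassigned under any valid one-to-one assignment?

For example, pair Blake-P9, Kai-P4, Eli-P6, Finn-P1, Zane-P8.
The set {Blake, Kai, Finn, Zane, Priya, Gabe, Quinn} has only 4 neighbours ({P1, P4, P8, P9}), so by Hall's theorem at most 5 of the 8 translators can be matched.
That matches 5 of the 8, leaving 3 unmatched; no matching can do better.

3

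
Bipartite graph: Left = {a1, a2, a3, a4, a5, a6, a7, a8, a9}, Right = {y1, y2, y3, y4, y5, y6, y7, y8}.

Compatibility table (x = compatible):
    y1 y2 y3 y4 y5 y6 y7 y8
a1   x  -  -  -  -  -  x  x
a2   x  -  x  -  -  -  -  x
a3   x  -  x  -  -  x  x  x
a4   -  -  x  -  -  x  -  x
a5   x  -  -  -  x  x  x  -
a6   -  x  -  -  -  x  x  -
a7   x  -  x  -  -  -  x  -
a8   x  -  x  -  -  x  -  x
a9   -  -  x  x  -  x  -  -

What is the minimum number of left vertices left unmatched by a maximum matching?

One maximum matching: a1→y7, a2→y1, a3→y6, a4→y8, a5→y5, a6→y2, a7→y3, a9→y4.
The set {a1, a2, a3, a4, a7, a8} has only 5 neighbours ({y1, y3, y6, y7, y8}), so by Hall's theorem at most 8 of the 9 left vertices can be matched.
That matches 8 of the 9, leaving 1 unmatched; no matching can do better.

1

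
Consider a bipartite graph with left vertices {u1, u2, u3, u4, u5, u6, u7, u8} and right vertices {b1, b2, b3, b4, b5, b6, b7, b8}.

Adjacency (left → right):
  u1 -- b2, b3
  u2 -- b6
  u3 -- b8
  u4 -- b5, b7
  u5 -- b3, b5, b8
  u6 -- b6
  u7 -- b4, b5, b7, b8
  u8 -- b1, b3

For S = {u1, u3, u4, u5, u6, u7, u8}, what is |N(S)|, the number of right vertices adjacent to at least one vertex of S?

The union of neighbours of {u1, u3, u4, u5, u6, u7, u8} is {b1, b2, b3, b4, b5, b6, b7, b8}, which has 8 elements.
Since |N(S)| = 8 ≥ |S| = 7, Hall's condition holds for this subset.

8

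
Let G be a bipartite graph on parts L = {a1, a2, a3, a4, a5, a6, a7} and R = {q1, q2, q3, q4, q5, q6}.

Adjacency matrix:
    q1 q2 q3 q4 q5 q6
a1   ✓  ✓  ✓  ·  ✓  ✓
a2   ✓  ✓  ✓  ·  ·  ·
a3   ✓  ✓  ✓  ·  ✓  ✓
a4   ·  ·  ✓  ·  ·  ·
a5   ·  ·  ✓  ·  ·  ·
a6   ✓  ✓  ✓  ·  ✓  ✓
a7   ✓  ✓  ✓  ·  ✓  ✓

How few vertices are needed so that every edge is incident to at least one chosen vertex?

The 5 edges a1–q5, a2–q2, a3–q1, a4–q3, a6–q6 form a matching, so any vertex cover needs at least 5 vertices (one per matched edge).
Conversely {q1, q2, q3, q5, q6} meets every edge and has exactly 5 vertices, so 5 is optimal.

5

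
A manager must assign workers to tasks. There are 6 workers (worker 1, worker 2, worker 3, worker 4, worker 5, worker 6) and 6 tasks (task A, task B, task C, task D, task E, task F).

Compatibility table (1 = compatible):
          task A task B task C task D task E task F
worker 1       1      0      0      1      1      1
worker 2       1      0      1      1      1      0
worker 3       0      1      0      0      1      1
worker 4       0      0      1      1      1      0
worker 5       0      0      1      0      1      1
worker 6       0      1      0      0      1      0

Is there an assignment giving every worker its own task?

Yes

One maximum matching: worker 1–task D, worker 2–task A, worker 3–task B, worker 4–task C, worker 5–task F, worker 6–task E.
Every worker is matched, so this is a perfect matching.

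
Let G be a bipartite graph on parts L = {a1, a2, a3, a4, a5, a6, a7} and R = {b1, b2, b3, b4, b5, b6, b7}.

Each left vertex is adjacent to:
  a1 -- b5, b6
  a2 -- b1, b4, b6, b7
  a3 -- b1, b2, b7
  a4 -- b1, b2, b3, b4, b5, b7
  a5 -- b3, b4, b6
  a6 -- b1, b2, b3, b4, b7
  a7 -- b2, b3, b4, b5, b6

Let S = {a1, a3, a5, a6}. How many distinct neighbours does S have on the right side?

7

The union of neighbours of {a1, a3, a5, a6} is {b1, b2, b3, b4, b5, b6, b7}, which has 7 elements.
Since |N(S)| = 7 ≥ |S| = 4, Hall's condition holds for this subset.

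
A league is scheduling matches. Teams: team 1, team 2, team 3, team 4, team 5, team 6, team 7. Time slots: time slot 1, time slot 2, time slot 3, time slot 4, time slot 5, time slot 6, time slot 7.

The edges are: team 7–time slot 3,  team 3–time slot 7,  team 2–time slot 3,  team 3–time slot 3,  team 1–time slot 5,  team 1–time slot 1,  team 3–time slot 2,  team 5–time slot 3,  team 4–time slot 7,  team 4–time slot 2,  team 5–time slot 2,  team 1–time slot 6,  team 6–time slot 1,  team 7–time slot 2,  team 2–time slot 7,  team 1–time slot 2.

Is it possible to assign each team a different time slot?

No

The set {team 2, team 3, team 4, team 5, team 7} has only 3 neighbours ({time slot 2, time slot 3, time slot 7}), so by Hall's theorem at most 5 of the 7 teams can be matched.
Hence no matching covers every team.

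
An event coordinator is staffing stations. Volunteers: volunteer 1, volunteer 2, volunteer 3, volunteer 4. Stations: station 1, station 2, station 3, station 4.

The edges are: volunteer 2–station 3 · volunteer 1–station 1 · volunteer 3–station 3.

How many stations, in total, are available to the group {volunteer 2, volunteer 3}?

1

The union of neighbours of {volunteer 2, volunteer 3} is {station 3}, which has 1 element.
Since |N(S)| = 1 < |S| = 2, Hall's condition fails for this subset.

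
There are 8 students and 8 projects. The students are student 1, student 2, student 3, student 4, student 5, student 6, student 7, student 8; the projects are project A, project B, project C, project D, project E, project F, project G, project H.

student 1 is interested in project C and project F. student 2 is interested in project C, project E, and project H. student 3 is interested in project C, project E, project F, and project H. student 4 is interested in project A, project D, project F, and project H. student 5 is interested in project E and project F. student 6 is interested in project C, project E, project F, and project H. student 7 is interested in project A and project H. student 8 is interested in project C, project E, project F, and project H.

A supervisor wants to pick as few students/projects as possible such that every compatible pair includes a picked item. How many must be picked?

6

{student 4, student 7, project C, project E, project F, project H} is a vertex cover of size 6: every edge has an endpoint in this set.
No smaller cover exists because student 1–project F, student 2–project H, student 3–project C, student 4–project D, student 5–project E, student 7–project A is a matching of size 6, and a cover must include an endpoint of each of these disjoint edges (König's theorem).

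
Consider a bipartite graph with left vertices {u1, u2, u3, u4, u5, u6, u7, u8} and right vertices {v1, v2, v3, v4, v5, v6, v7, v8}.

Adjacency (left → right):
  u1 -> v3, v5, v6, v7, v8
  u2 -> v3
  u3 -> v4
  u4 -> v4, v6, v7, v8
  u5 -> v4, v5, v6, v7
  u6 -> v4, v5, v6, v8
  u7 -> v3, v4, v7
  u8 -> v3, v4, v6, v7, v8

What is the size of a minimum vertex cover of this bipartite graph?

6

{v3, v4, v5, v6, v7, v8} is a vertex cover of size 6: every edge has an endpoint in this set.
No smaller cover exists because u1–v5, u2–v3, u3–v4, u4–v8, u5–v7, u6–v6 is a matching of size 6, and a cover must include an endpoint of each of these disjoint edges (König's theorem).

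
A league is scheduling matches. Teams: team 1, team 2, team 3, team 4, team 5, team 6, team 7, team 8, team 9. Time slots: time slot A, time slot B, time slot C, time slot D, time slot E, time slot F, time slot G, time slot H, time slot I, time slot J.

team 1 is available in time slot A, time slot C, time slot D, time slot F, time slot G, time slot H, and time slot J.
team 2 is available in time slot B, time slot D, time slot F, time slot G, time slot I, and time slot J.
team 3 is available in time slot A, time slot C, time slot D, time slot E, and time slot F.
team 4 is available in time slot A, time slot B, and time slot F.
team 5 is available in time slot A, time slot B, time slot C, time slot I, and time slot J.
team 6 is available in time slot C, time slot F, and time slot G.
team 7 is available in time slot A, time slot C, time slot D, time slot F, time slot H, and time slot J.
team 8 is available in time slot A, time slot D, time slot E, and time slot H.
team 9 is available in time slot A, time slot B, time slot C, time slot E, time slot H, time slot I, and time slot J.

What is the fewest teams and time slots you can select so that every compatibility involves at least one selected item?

9

A maximum matching has 9 edges (e.g. team 1–time slot H, team 2–time slot G, team 3–time slot E, team 4–time slot B, team 5–time slot I, team 6–time slot F, team 7–time slot C, team 8–time slot D, team 9–time slot J).
By König's theorem the minimum vertex cover has the same size. One such cover is {team 1, team 2, team 3, team 4, team 5, team 6, team 7, team 8, team 9}.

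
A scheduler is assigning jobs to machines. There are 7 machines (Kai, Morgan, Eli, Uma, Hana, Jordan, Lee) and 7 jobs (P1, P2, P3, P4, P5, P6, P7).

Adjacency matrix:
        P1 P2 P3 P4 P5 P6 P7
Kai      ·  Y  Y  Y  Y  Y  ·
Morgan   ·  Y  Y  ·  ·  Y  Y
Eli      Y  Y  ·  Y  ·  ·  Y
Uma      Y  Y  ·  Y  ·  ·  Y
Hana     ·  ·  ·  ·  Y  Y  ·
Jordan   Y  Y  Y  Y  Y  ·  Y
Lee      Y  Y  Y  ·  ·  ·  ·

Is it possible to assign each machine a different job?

One maximum matching: Kai–P2, Morgan–P6, Eli–P4, Uma–P7, Hana–P5, Jordan–P3, Lee–P1.
Every machine is matched, so this is a perfect matching.

Yes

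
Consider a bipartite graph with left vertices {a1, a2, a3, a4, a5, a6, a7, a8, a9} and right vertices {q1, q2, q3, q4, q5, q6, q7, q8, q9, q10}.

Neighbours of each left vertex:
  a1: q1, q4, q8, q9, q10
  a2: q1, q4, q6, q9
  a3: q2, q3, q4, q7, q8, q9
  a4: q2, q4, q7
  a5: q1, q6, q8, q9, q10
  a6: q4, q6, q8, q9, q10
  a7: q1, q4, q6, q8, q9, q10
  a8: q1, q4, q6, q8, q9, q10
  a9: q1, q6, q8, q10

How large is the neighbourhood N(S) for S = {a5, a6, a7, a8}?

6

The union of neighbours of {a5, a6, a7, a8} is {q1, q4, q6, q8, q9, q10}, which has 6 elements.
Since |N(S)| = 6 ≥ |S| = 4, Hall's condition holds for this subset.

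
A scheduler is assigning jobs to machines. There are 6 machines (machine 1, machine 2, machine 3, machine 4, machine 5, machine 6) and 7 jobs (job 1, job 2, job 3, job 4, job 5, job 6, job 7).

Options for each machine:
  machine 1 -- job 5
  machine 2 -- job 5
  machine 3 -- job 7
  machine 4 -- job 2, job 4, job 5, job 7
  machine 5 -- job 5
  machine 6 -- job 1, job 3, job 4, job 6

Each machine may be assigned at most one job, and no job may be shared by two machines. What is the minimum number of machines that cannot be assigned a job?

2

For example, pair machine 1→job 5, machine 3→job 7, machine 4→job 2, machine 6→job 3.
The set {machine 1, machine 2, machine 5} has only 1 neighbour ({job 5}), so by Hall's theorem at most 4 of the 6 machines can be matched.
That matches 4 of the 6, leaving 2 unmatched; no matching can do better.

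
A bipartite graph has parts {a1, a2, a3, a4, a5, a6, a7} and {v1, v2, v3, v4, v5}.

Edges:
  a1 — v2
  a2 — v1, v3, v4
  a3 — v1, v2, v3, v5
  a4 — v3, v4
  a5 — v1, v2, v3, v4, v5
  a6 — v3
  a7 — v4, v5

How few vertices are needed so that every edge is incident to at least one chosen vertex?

5

{v1, v2, v3, v4, v5} is a vertex cover of size 5: every edge has an endpoint in this set.
No smaller cover exists because a1–v2, a2–v1, a3–v5, a4–v4, a5–v3 is a matching of size 5, and a cover must include an endpoint of each of these disjoint edges (König's theorem).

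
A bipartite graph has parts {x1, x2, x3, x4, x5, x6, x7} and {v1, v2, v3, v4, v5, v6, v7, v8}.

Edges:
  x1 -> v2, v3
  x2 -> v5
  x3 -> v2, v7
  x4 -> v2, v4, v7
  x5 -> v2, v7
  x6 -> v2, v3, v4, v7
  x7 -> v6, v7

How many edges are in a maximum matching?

6

A valid assignment of size 6: x1→v3, x2→v5, x3→v7, x4→v4, x5→v2, x7→v6.
The set {x1, x3, x4, x5, x6} has only 4 neighbours ({v2, v3, v4, v7}), so by Hall's theorem at most 6 of the 7 left vertices can be matched.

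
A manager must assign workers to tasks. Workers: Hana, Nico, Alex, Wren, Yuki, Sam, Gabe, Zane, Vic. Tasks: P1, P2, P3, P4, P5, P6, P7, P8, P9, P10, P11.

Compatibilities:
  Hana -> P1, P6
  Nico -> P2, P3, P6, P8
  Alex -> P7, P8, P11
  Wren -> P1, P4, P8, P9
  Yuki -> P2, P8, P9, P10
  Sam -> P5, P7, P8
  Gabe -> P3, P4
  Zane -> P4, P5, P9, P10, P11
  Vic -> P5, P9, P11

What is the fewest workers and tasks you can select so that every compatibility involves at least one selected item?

The 9 edges Hana–P1, Nico–P6, Alex–P7, Wren–P8, Yuki–P10, Sam–P5, Gabe–P4, Zane–P11, Vic–P9 form a matching, so any vertex cover needs at least 9 vertices (one per matched edge).
Conversely {Hana, Nico, Alex, Wren, Yuki, Sam, Gabe, Zane, Vic} meets every edge and has exactly 9 vertices, so 9 is optimal.

9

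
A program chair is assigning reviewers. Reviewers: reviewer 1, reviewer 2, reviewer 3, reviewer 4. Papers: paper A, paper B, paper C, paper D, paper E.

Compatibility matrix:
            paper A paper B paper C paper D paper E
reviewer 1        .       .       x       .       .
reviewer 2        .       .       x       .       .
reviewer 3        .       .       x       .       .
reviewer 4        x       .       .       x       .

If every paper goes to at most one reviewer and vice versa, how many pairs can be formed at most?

2

For example, pair reviewer 1-paper C, reviewer 4-paper D.
The set {reviewer 1, reviewer 2, reviewer 3} has only 1 neighbour ({paper C}), so by Hall's theorem at most 2 of the 4 reviewers can be matched.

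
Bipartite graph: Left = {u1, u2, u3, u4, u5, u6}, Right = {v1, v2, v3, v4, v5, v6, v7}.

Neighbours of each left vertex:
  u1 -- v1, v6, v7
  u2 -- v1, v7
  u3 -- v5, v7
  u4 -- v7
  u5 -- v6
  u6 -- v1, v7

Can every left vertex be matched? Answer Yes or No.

No

The set {u1, u2, u4, u5, u6} has only 3 neighbours ({v1, v6, v7}), so by Hall's theorem at most 4 of the 6 left vertices can be matched.
Hence no matching covers every left vertex.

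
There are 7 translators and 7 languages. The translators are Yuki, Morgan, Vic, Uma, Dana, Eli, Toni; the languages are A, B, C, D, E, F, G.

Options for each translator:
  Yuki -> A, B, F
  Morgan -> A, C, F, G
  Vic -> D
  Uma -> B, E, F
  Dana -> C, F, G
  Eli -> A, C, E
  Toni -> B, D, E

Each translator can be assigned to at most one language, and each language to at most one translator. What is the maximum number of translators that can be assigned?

One maximum matching: Yuki-A, Morgan-G, Vic-D, Uma-E, Dana-F, Eli-C, Toni-B.
This saturates every translator, so 7 is the maximum.

7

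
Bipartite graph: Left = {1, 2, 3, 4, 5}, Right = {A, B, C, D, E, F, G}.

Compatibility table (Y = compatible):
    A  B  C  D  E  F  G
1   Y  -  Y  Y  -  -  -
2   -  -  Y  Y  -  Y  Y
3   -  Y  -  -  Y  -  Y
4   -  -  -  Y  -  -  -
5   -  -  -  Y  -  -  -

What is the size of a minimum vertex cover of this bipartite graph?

The 4 edges 1–C, 2–F, 3–B, 4–D form a matching, so any vertex cover needs at least 4 vertices (one per matched edge).
Conversely {1, 2, 3, D} meets every edge and has exactly 4 vertices, so 4 is optimal.

4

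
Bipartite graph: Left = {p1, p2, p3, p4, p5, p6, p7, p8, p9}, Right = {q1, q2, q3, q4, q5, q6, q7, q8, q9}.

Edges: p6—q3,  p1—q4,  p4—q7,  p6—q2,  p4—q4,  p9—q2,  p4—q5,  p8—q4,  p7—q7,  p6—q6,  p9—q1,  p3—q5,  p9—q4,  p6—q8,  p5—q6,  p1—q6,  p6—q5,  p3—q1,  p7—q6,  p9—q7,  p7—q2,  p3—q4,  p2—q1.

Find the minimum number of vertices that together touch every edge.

7

The 7 edges p1–q4, p2–q1, p3–q5, p4–q7, p5–q6, p6–q8, p7–q2 form a matching, so any vertex cover needs at least 7 vertices (one per matched edge).
Conversely {p6, q1, q2, q4, q5, q6, q7} meets every edge and has exactly 7 vertices, so 7 is optimal.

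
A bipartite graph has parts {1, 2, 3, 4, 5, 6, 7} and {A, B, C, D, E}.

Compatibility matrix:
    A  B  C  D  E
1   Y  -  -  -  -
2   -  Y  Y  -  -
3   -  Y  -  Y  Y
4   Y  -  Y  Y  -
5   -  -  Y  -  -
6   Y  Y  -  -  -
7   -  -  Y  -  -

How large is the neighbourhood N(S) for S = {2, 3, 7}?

The union of neighbours of {2, 3, 7} is {B, C, D, E}, which has 4 elements.
Since |N(S)| = 4 ≥ |S| = 3, Hall's condition holds for this subset.

4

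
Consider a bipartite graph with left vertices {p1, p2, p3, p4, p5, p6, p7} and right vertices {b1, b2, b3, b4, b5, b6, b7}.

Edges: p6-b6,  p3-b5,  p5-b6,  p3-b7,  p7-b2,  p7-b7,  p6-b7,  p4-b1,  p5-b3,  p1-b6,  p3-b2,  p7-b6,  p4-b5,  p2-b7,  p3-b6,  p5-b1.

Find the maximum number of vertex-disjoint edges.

6

For example, pair p1–b6, p2–b7, p3–b5, p4–b1, p5–b3, p7–b2.
The set {p1, p2, p6} has only 2 neighbours ({b6, b7}), so by Hall's theorem at most 6 of the 7 left vertices can be matched.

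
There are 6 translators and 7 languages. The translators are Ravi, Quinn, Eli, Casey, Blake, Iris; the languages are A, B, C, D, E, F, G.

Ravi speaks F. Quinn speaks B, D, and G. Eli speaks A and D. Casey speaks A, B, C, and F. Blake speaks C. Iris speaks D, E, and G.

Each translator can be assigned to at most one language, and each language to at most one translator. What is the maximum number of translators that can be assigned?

6

One maximum matching: Ravi–F, Quinn–G, Eli–D, Casey–B, Blake–C, Iris–E.
This saturates every translator, so 6 is the maximum.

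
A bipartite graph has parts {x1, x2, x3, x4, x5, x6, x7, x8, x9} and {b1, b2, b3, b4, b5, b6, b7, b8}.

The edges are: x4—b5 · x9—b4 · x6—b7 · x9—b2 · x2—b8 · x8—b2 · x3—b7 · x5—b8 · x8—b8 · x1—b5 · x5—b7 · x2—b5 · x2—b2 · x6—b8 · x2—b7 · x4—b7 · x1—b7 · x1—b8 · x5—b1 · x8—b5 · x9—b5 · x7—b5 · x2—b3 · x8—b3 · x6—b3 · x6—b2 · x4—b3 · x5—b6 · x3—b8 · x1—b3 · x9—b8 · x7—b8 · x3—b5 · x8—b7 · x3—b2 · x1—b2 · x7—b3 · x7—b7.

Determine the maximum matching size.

7

A valid assignment of size 7: x1-b8, x2-b5, x3-b2, x4-b7, x5-b6, x6-b3, x9-b4.
The set {x1, x2, x3, x4, x6, x7, x8} has only 5 neighbours ({b2, b3, b5, b7, b8}), so by Hall's theorem at most 7 of the 9 left vertices can be matched.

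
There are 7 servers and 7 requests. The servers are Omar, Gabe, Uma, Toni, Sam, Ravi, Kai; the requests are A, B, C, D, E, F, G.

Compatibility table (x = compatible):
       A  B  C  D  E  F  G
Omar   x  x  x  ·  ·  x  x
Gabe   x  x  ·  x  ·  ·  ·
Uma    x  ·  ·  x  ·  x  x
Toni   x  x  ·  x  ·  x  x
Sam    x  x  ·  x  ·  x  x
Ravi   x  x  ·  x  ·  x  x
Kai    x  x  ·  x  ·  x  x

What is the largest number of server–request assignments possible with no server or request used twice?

6

For example, pair Omar→C, Gabe→D, Uma→F, Toni→B, Sam→A, Ravi→G.
The set {Gabe, Uma, Toni, Sam, Ravi, Kai} has only 5 neighbours ({A, B, D, F, G}), so by Hall's theorem at most 6 of the 7 servers can be matched.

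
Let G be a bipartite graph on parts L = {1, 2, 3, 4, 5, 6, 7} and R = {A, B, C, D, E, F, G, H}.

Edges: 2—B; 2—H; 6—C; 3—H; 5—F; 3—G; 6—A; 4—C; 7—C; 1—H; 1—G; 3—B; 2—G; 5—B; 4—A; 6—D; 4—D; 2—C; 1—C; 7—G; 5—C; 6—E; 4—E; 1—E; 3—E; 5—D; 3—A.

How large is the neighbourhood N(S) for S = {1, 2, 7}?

5

The union of neighbours of {1, 2, 7} is {B, C, E, G, H}, which has 5 elements.
Since |N(S)| = 5 ≥ |S| = 3, Hall's condition holds for this subset.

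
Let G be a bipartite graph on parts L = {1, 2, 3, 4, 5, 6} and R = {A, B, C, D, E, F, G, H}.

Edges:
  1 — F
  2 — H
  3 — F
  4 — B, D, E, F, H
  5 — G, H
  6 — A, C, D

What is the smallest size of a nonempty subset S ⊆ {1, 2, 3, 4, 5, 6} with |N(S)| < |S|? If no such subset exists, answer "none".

2

Take S = {1, 3}. Its neighbourhood is {F}, so |N(S)| = 1 < |S| = 2.
No single vertex violates Hall's condition since each has at least one neighbour, so 2 is the minimum.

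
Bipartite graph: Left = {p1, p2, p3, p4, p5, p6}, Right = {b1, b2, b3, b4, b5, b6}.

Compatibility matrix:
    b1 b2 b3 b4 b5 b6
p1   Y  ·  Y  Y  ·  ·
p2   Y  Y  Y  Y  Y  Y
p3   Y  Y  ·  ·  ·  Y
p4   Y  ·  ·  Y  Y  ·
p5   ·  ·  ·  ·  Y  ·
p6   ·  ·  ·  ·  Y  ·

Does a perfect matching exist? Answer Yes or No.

No

The set {p5, p6} has only 1 neighbour ({b5}), so by Hall's theorem at most 5 of the 6 left vertices can be matched.
Hence no matching covers every left vertex.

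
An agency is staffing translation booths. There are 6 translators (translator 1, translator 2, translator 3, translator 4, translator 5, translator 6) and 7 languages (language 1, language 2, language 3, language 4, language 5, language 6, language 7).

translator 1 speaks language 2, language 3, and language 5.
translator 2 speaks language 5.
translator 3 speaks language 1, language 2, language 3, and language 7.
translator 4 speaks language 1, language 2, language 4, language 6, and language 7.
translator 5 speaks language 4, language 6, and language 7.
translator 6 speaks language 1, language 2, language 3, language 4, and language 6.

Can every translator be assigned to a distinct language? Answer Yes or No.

Yes

For example, pair translator 1-language 3, translator 2-language 5, translator 3-language 7, translator 4-language 4, translator 5-language 6, translator 6-language 2.
Every translator is matched, so this matching saturates all of them.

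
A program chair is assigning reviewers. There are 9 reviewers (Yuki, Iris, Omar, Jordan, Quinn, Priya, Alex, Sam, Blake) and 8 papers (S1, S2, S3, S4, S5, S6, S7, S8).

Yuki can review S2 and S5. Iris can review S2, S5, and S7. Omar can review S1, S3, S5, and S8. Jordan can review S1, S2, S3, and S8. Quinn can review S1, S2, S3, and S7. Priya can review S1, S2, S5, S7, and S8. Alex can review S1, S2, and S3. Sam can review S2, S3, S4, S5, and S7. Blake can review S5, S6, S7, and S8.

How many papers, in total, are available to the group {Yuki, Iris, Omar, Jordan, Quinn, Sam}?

7

The union of neighbours of {Yuki, Iris, Omar, Jordan, Quinn, Sam} is {S1, S2, S3, S4, S5, S7, S8}, which has 7 elements.
Since |N(S)| = 7 ≥ |S| = 6, Hall's condition holds for this subset.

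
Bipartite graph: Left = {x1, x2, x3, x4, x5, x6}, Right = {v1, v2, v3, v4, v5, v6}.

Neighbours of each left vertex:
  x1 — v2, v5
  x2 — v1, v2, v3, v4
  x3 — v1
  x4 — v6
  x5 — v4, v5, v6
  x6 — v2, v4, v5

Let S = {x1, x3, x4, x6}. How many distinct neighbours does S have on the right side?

The union of neighbours of {x1, x3, x4, x6} is {v1, v2, v4, v5, v6}, which has 5 elements.
Since |N(S)| = 5 ≥ |S| = 4, Hall's condition holds for this subset.

5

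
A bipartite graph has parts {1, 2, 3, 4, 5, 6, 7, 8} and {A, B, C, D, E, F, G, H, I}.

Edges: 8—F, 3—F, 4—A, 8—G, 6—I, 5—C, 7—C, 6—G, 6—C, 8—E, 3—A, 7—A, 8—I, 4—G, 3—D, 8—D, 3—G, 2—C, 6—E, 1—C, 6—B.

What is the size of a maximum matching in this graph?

For example, pair 1-C, 3-F, 4-G, 6-B, 7-A, 8-E.
The set {1, 2, 5} has only 1 neighbour ({C}), so by Hall's theorem at most 6 of the 8 left vertices can be matched.

6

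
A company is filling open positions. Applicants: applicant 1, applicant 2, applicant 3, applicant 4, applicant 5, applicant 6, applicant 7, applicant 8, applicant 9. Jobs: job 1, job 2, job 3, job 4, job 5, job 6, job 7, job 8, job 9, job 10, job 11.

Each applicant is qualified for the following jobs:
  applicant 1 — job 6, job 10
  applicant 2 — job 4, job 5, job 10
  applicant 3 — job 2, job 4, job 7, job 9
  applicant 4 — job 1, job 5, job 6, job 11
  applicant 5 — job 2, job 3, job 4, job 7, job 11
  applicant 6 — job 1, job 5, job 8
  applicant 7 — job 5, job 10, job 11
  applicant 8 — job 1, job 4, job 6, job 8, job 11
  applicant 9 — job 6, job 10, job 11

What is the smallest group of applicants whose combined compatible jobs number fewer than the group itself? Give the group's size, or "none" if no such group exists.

A matching saturating every applicant exists, for instance applicant 1→job 10, applicant 2→job 5, applicant 3→job 9, applicant 4→job 1, applicant 5→job 7, applicant 6→job 8, applicant 7→job 11, applicant 8→job 4, applicant 9→job 6.
By Hall's marriage theorem, this means |N(S)| ≥ |S| for every subset S, so no violating subset exists.

none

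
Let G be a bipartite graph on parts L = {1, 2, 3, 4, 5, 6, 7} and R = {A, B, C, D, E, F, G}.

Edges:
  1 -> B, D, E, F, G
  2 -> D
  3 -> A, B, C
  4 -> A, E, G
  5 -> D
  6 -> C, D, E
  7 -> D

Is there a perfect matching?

No

The set {2, 5, 7} has only 1 neighbour ({D}), so by Hall's theorem at most 5 of the 7 left vertices can be matched.
Hence no matching covers every left vertex.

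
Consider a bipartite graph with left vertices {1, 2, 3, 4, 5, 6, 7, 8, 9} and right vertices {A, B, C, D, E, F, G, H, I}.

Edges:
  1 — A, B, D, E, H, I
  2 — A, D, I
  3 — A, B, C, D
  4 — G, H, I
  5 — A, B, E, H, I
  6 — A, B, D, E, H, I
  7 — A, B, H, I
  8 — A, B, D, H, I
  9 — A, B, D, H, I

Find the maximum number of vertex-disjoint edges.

For example, pair 1-B, 2-D, 3-C, 4-G, 5-H, 6-E, 7-I, 8-A.
The set {1, 2, 5, 6, 7, 8, 9} has only 6 neighbours ({A, B, D, E, H, I}), so by Hall's theorem at most 8 of the 9 left vertices can be matched.

8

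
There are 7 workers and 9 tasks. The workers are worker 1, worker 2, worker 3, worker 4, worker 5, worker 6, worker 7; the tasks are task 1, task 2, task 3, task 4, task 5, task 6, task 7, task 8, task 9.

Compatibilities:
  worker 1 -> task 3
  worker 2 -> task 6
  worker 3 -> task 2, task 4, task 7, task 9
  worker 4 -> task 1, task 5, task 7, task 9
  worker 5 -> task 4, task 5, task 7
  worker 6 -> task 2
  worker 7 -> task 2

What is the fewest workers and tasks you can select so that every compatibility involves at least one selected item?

6

{worker 1, worker 2, worker 3, worker 4, worker 5, task 2} is a vertex cover of size 6: every edge has an endpoint in this set.
No smaller cover exists because worker 1–task 3, worker 2–task 6, worker 3–task 7, worker 4–task 1, worker 5–task 5, worker 6–task 2 is a matching of size 6, and a cover must include an endpoint of each of these disjoint edges (König's theorem).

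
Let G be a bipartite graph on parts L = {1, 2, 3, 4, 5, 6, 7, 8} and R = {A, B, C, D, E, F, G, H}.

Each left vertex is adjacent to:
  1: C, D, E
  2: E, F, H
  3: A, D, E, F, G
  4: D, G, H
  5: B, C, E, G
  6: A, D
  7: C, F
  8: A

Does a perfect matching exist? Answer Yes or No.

Yes

One maximum matching: 1→C, 2→E, 3→G, 4→H, 5→B, 6→D, 7→F, 8→A.
All 8 left vertices are covered.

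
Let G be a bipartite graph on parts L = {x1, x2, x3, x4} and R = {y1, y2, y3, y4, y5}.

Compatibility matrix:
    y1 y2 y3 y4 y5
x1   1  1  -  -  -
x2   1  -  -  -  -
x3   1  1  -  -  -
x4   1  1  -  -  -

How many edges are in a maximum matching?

One maximum matching: x1-y2, x2-y1.
The set {x1, x2, x3, x4} has only 2 neighbours ({y1, y2}), so by Hall's theorem at most 2 of the 4 left vertices can be matched.

2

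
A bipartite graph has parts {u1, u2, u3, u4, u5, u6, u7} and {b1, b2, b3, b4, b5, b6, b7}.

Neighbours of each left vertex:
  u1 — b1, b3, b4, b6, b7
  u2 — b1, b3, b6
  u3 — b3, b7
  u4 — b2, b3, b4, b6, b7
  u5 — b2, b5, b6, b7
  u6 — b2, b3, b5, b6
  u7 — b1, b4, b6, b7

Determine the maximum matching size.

A valid assignment of size 7: u1-b4, u2-b1, u3-b3, u4-b7, u5-b5, u6-b2, u7-b6.
All 7 left vertices are matched, so no larger matching exists.

7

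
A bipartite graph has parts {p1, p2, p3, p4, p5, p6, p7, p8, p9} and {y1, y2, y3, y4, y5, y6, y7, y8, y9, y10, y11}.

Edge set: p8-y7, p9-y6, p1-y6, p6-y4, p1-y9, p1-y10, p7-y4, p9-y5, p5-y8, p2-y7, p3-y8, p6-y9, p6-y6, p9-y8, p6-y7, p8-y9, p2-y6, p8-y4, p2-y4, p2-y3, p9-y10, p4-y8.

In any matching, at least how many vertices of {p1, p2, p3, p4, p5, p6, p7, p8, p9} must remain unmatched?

2

For example, pair p1–y6, p2–y3, p3–y8, p6–y7, p7–y4, p8–y9, p9–y10.
The set {p3, p4, p5} has only 1 neighbour ({y8}), so by Hall's theorem at most 7 of the 9 left vertices can be matched.
That matches 7 of the 9, leaving 2 unmatched; no matching can do better.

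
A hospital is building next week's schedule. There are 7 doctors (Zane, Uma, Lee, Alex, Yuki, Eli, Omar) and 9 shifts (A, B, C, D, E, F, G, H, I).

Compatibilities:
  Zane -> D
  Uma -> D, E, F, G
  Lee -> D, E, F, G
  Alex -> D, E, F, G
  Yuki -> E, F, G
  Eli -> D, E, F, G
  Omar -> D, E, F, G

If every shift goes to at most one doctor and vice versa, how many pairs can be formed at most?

4

One maximum matching: Zane–D, Uma–G, Lee–F, Alex–E.
The set {Zane, Uma, Lee, Alex, Yuki, Eli, Omar} has only 4 neighbours ({D, E, F, G}), so by Hall's theorem at most 4 of the 7 doctors can be matched.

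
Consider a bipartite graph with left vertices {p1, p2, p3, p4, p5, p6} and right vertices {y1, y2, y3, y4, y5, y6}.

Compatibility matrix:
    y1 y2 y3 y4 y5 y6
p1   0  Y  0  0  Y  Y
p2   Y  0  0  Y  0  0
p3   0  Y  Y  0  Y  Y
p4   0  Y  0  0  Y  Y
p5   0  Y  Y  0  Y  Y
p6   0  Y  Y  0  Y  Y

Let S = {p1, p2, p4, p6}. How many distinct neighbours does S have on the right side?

The union of neighbours of {p1, p2, p4, p6} is {y1, y2, y3, y4, y5, y6}, which has 6 elements.
Since |N(S)| = 6 ≥ |S| = 4, Hall's condition holds for this subset.

6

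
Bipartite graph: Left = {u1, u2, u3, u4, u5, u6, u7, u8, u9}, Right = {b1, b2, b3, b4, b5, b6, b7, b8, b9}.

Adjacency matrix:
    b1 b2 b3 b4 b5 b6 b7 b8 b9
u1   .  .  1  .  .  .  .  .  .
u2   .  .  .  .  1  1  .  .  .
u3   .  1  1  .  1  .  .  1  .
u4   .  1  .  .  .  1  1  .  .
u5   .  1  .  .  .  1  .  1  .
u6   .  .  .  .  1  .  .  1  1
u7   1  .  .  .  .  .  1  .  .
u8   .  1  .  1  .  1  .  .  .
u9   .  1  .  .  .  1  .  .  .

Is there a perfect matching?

One maximum matching: u1→b3, u2→b5, u3→b2, u4→b7, u5→b8, u6→b9, u7→b1, u8→b4, u9→b6.
Every left vertex is matched, so this is a perfect matching.

Yes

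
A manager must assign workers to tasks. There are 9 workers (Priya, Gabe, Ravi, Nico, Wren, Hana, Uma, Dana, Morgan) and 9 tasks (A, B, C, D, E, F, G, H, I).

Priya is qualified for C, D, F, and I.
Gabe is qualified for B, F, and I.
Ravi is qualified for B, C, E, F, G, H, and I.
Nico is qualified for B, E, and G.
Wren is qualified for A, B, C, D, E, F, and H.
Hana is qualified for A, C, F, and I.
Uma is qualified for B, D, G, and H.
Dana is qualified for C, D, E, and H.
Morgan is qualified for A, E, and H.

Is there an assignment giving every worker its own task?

For example, pair Priya→F, Gabe→B, Ravi→H, Nico→G, Wren→A, Hana→I, Uma→D, Dana→C, Morgan→E.
All 9 workers are covered.

Yes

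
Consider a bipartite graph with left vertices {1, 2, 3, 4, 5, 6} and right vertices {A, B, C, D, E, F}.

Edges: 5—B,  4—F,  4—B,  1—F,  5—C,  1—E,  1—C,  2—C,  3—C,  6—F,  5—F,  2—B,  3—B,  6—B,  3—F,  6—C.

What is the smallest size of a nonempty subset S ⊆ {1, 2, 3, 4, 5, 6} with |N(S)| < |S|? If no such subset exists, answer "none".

Take S = {2, 3, 4, 5}. Its neighbourhood is {B, C, F}, so |N(S)| = 3 < |S| = 4.
Every subset of size less than 4 has at least as many neighbours as members, so 4 is the minimum.

4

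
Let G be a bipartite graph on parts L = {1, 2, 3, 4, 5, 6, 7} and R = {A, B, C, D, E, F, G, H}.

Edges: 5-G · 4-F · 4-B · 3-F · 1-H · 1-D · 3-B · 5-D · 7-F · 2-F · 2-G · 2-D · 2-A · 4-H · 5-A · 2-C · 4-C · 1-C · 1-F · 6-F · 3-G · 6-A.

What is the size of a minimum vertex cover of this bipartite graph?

7

{1, 2, 3, 4, 5, 6, 7} is a vertex cover of size 7: every edge has an endpoint in this set.
No smaller cover exists because 1–C, 2–G, 3–B, 4–H, 5–D, 6–A, 7–F is a matching of size 7, and a cover must include an endpoint of each of these disjoint edges (König's theorem).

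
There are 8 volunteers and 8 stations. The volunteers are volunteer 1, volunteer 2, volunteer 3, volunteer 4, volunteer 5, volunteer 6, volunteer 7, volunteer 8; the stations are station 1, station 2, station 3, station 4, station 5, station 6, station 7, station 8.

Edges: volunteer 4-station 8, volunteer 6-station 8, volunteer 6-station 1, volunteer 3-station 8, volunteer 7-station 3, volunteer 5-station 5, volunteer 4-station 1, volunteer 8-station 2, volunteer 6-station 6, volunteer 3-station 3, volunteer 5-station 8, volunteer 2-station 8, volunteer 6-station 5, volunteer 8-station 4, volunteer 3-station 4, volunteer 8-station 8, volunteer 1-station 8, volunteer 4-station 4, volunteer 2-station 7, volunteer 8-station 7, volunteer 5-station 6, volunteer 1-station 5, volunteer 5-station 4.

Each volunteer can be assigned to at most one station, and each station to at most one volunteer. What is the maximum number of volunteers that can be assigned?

8

One maximum matching: volunteer 1→station 5, volunteer 2→station 7, volunteer 3→station 8, volunteer 4→station 1, volunteer 5→station 4, volunteer 6→station 6, volunteer 7→station 3, volunteer 8→station 2.
This saturates every volunteer, so 8 is the maximum.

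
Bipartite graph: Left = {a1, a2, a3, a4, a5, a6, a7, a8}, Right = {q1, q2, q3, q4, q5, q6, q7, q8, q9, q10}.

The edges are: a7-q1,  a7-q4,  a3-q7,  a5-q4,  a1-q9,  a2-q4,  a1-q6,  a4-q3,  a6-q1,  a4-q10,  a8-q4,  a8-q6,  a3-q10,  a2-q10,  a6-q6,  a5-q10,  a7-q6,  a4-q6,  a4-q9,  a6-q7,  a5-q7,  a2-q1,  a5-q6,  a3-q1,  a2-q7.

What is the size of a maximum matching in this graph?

7

A valid assignment of size 7: a1→q9, a2→q4, a3→q1, a4→q3, a5→q10, a6→q7, a7→q6.
The set {a2, a3, a5, a6, a7, a8} has only 5 neighbours ({q1, q10, q4, q6, q7}), so by Hall's theorem at most 7 of the 8 left vertices can be matched.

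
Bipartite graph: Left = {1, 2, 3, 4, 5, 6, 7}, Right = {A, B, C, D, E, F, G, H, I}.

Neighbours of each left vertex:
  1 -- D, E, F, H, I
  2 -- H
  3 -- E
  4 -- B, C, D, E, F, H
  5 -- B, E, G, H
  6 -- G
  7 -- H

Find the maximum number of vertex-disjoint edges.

A valid assignment of size 6: 1→D, 2→H, 3→E, 4→F, 5→B, 6→G.
The set {2, 7} has only 1 neighbour ({H}), so by Hall's theorem at most 6 of the 7 left vertices can be matched.

6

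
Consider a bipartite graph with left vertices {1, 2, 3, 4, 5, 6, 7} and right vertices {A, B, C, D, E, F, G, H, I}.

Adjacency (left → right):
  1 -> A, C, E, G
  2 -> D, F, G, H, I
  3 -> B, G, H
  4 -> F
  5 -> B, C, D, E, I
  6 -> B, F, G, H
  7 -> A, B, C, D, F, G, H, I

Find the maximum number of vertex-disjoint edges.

One maximum matching: 1-C, 2-D, 3-B, 4-F, 5-E, 6-H, 7-G.
All 7 left vertices are matched, so no larger matching exists.

7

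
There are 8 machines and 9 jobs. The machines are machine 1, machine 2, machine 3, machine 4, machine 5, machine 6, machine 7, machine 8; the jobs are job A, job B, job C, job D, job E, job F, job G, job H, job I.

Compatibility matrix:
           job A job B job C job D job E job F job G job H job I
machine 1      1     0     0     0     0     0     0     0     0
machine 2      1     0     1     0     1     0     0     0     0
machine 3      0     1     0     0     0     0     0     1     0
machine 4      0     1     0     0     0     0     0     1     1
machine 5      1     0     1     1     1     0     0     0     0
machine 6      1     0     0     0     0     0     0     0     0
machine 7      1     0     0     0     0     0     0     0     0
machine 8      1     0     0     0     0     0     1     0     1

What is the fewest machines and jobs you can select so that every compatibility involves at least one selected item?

The 6 edges machine 1–job A, machine 2–job E, machine 3–job B, machine 4–job H, machine 5–job D, machine 8–job G form a matching, so any vertex cover needs at least 6 vertices (one per matched edge).
Conversely {machine 2, machine 3, machine 4, machine 5, machine 8, job A} meets every edge and has exactly 6 vertices, so 6 is optimal.

6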